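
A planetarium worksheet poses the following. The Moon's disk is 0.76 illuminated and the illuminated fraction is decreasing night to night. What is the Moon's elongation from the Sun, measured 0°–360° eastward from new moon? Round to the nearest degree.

239°

Invert f = (1 − cos θ)/2 to get cos θ = 1 − 2(0.76) = -0.520, hence θ₀ = arccos -0.520 = 121.3°.
Waning ⇒ past full, so θ = 360° − 121.3° = 238.7°.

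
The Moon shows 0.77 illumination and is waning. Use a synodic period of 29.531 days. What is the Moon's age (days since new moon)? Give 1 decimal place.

19.5 days

cos θ = 1 − 2f = -0.540, giving a principal value of 122.7°.
Waning ⇒ past full, so θ = 360° − 122.7° = 237.3°.
At 360°/29.531 d per day, 237.3° corresponds to 19.47 days.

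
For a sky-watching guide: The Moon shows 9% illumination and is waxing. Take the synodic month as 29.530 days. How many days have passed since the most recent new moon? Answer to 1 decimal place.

cos θ = 1 − 2f = 0.820, giving a principal value of 34.9°.
The Moon is waxing (0°–180°), so θ = 34.9° directly.
That fraction of the synodic month is 34.9/360 × 29.530 d ≈ 2.86 d.

2.9 days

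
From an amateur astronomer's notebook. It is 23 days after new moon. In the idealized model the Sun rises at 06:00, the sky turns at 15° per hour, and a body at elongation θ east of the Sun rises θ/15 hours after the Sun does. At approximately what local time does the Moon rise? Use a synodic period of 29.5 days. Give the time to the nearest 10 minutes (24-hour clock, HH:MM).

00:40

The Moon has covered 23/29.5 of its cycle, so θ ≈ 360° × 23/29.5 = 280.7°.
Delay after the Sun = 280.7° / (15°/h) ≈ 18.71 h.
06:00 + 18.712 h ≈ 00:43 → 00:40 to the nearest ten minutes.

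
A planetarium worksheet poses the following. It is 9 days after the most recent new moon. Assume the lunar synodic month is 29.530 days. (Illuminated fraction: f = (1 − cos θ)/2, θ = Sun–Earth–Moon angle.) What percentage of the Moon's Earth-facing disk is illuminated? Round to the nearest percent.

Phase angle: θ = 360°·(9 d)/(29.530 d) = 109.7°.
Illuminated fraction = (1 − cos 109.7°)/2 = (1 − (-0.337))/2 ≈ 0.669, so 67%.

67%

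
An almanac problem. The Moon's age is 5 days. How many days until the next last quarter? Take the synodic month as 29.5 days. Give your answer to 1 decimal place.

Last quarter is 0.75 of the way through the cycle: age 0.75 × 29.5 = 22.125 d.
That is 22.125 − 5 = 17.125 days ahead.

17.1 days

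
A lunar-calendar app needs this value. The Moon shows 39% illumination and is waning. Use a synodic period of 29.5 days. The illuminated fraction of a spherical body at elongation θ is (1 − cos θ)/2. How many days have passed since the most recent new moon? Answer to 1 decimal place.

23.2 days

Invert f = (1 − cos θ)/2 to get cos θ = 1 − 2(0.39) = 0.220, hence θ₀ = arccos 0.220 = 77.3°.
Since the Moon is past full (waning), take the reflex angle: θ = 360° − 77.3° = 282.7°.
At 360°/29.5 d per day, 282.7° corresponds to 23.17 days.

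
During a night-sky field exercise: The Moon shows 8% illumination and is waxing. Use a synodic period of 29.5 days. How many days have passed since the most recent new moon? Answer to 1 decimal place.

From f = (1 − cos θ)/2: cos θ = 1 − 2×0.08 = 0.840; arccos → 32.9°.
Waxing ⇒ before full, so θ = 32.9°.
Age = 29.5 × 32.9°/360° ≈ 2.69 days.

2.7 days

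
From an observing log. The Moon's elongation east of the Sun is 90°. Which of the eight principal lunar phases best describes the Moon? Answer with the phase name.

first quarter

90° lies in the first quarter sector of the 8-phase cycle.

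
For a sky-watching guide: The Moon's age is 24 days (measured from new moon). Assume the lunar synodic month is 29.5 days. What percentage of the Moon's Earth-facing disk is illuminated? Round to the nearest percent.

31%

The Moon has covered 24/29.5 of its cycle, so θ ≈ 360° × 24/29.5 = 292.9°.
Illuminated fraction = (1 − cos 292.9°)/2 = (1 − 0.389)/2 ≈ 0.306, so 31%.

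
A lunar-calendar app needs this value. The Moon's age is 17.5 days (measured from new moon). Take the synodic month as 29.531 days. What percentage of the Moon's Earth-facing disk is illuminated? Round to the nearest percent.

The Moon has covered 17.5/29.531 of its cycle, so θ ≈ 360° × 17.5/29.531 = 213.3°.
With cos θ = (-0.835), the lit fraction is (1 − (-0.835))/2 ≈ 0.918, so 92%.

92%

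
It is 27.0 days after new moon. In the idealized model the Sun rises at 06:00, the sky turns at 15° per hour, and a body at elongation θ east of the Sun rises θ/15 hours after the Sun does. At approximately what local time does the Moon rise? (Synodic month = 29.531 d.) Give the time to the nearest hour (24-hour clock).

04:00

Elongation θ = 360° × 27.0/29.531 ≈ 329.1°.
The Moon trails the Sun by θ/15 = 329.1/15 ≈ 21.94 hours.
06:00 + 21.94 h ≈ 03:57 → 04:00 to the nearest hour.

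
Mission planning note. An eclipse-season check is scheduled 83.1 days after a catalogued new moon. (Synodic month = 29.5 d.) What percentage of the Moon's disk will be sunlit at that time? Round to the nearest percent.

30%

83.1 d spans 2 complete synodic months (2 × 29.5 = 59.00 d) plus 24.10 d.
Elongation θ = 360° × 24.10/29.5 ≈ 294.1°.
cos 294.1° = 0.408, so f = (1 − 0.408)/2 = 0.296, so 30%.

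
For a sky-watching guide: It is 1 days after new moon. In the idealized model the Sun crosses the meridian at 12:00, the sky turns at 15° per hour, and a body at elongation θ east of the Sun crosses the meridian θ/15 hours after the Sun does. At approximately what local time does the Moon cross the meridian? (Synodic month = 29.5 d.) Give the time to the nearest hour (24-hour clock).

The Moon has covered 1/29.5 of its cycle, so θ ≈ 360° × 1/29.5 = 12.2°.
At 15° of sky rotation per hour, 12.2° corresponds to a 0.81 h lag.
12:00 + 0.81 h ≈ 12:49 → 13:00 to the nearest hour.

13:00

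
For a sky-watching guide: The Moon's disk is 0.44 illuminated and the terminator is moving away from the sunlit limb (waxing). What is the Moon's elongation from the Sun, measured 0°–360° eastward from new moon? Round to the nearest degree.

Invert f = (1 − cos θ)/2 to get cos θ = 1 − 2(0.44) = 0.120, hence θ₀ = arccos 0.120 = 83.1°.
Before full moon the principal value applies: θ = 83.1°.

83°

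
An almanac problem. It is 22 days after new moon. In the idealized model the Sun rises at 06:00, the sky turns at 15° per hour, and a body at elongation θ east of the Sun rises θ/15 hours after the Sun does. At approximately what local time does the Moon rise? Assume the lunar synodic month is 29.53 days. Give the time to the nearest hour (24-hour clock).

Elongation θ = 360° × 22/29.53 ≈ 268.2°.
The Moon trails the Sun by θ/15 = 268.2/15 ≈ 17.88 hours.
06:00 + 17.88 h ≈ 23:53 → 00:00 to the nearest hour.

00:00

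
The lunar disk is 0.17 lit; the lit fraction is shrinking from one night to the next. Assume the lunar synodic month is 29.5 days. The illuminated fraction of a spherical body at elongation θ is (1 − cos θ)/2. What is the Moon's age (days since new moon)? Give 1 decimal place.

From f = (1 − cos θ)/2: cos θ = 1 − 2×0.17 = 0.660; arccos → 48.7°.
Since the Moon is past full (waning), take the reflex angle: θ = 360° − 48.7° = 311.3°.
That fraction of the synodic month is 311.3/360 × 29.5 d ≈ 25.51 d.

25.5 days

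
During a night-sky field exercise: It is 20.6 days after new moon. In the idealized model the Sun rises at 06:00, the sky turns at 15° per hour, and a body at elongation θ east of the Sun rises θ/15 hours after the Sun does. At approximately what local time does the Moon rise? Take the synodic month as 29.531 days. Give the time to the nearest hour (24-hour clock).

23:00

Phase angle: θ = 360°·(20.6 d)/(29.531 d) = 251.1°.
The Moon trails the Sun by θ/15 = 251.1/15 ≈ 16.74 hours.
06:00 + 16.74 h ≈ 22:45 → 23:00 to the nearest hour.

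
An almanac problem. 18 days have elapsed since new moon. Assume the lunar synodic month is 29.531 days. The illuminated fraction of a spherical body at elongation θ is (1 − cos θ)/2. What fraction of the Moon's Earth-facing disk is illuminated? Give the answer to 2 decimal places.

0.89

Phase angle: θ = 360°·(18 d)/(29.531 d) = 219.4°.
Illuminated fraction = (1 − cos 219.4°)/2 = (1 − (-0.772))/2 ≈ 0.886.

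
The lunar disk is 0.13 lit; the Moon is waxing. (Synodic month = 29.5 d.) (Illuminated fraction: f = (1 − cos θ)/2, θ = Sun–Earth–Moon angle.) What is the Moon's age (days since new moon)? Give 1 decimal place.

cos θ = 1 − 2f = 0.740, giving a principal value of 42.3°.
The Moon is waxing (0°–180°), so θ = 42.3° directly.
That fraction of the synodic month is 42.3/360 × 29.5 d ≈ 3.46 d.

3.5 days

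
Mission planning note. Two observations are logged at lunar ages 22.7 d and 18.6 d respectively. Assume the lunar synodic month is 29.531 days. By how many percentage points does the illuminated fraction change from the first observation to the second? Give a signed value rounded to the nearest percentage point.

+40 percentage points

θ₁ = 360° × 22.7/29.531 = 276.7°, f₁ = (1 − cos θ₁)/2 = 0.441.
θ₂ = 360° × 18.6/29.531 = 226.7°, f₂ = (1 − cos θ₂)/2 = 0.843.
Change = f₂ − f₁ = +0.401 → +40 percentage points.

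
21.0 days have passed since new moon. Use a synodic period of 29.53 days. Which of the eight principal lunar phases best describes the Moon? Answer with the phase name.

last quarter

θ ≈ 360° × 21.0/29.53 = 256°, which falls in the last quarter sector.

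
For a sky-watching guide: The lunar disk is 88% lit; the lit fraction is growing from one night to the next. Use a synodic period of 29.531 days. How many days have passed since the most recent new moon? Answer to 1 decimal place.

11.4 days

Invert f = (1 − cos θ)/2 to get cos θ = 1 − 2(0.88) = -0.760, hence θ₀ = arccos -0.760 = 139.5°.
Before full moon the principal value applies: θ = 139.5°.
At 360°/29.531 d per day, 139.5° corresponds to 11.44 days.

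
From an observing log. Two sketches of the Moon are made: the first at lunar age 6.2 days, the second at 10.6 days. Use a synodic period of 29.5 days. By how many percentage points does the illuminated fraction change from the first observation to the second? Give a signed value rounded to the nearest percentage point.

+44 pp

θ₁ = 360° × 6.2/29.5 = 75.7°, f₁ = (1 − cos θ₁)/2 = 0.376.
θ₂ = 360° × 10.6/29.5 = 129.4°, f₂ = (1 − cos θ₂)/2 = 0.817.
Change = f₂ − f₁ = +0.441 → +44 percentage points.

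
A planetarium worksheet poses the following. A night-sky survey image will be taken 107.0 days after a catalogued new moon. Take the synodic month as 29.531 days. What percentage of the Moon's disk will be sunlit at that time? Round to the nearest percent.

Reduce mod P: 107.0 − 3×29.531 = 18.41 d into the current lunation.
The Moon has covered 18.41/29.531 of its cycle, so θ ≈ 360° × 18.41/29.531 = 224.4°.
Illuminated fraction = (1 − cos 224.4°)/2 = (1 − (-0.715))/2 ≈ 0.857, so 86%.

86%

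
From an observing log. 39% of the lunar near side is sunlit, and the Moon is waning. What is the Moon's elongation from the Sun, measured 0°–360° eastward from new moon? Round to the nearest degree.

283°

From f = (1 − cos θ)/2: cos θ = 1 − 2×0.39 = 0.220; arccos → 77.3°.
Since the Moon is past full (waning), take the reflex angle: θ = 360° − 77.3° = 282.7°.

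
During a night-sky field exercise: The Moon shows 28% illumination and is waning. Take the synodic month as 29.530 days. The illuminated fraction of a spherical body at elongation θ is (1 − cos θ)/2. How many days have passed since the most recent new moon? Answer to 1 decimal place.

24.3 days

From f = (1 − cos θ)/2: cos θ = 1 − 2×0.28 = 0.440; arccos → 63.9°.
Since the Moon is past full (waning), take the reflex angle: θ = 360° − 63.9° = 296.1°.
Age = 29.530 × 296.1°/360° ≈ 24.29 days.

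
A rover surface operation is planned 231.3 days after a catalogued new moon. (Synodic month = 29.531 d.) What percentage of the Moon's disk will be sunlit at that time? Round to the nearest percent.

231.3/29.531 = 7.832 lunations, so 7 complete cycles and 24.58 d into the next.
The Moon has covered 24.58/29.531 of its cycle, so θ ≈ 360° × 24.58/29.531 = 299.7°.
With cos θ = 0.495, the lit fraction is (1 − 0.495)/2 ≈ 0.252, so 25%.

25%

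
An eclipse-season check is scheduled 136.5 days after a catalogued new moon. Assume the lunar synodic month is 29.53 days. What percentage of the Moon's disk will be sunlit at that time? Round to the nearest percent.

Reduce mod P: 136.5 − 4×29.53 = 18.38 d into the current lunation.
The Moon has covered 18.38/29.53 of its cycle, so θ ≈ 360° × 18.38/29.53 = 224.1°.
With cos θ = (-0.718), the lit fraction is (1 − (-0.718))/2 ≈ 0.859, so 86%.

86%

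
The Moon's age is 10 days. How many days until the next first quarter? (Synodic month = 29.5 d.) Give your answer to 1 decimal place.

26.9 days

First quarter occurs at elongation 90°, i.e. at age 29.5 × 90/360 = 7.375 d.
Already past this cycle's first quarter; the next is at 7.375 + 29.5 = 36.875 d, so 36.875 − 10 = 26.875 days.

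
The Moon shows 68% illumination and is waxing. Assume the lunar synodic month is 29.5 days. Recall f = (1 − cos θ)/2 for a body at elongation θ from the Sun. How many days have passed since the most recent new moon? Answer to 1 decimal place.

9.1 days

cos θ = 1 − 2f = -0.360, giving a principal value of 111.1°.
The Moon is waxing (0°–180°), so θ = 111.1° directly.
That fraction of the synodic month is 111.1/360 × 29.5 d ≈ 9.10 d.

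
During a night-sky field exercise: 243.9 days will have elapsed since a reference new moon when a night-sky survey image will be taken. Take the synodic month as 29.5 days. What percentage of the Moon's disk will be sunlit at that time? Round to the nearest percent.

56%

243.9/29.5 = 8.268 lunations, so 8 complete cycles and 7.90 d into the next.
Phase angle: θ = 360°·(7.90 d)/(29.5 d) = 96.4°.
cos 96.4° = (-0.112), so f = (1 − (-0.112))/2 = 0.556, so 56%.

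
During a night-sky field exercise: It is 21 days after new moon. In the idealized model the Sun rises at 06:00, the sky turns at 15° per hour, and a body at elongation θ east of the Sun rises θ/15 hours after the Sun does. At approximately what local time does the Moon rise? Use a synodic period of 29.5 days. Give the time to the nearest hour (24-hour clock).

23:00

Elongation θ = 360° × 21/29.5 ≈ 256.3°.
The Moon trails the Sun by θ/15 = 256.3/15 ≈ 17.08 hours.
06:00 + 17.08 h ≈ 23:05 → 23:00 to the nearest hour.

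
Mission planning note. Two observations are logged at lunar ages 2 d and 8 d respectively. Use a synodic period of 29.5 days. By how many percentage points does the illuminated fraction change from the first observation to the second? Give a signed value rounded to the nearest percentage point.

+52 percentage points

θ₁ = 360° × 2/29.5 = 24.4°, f₁ = (1 − cos θ₁)/2 = 0.045.
θ₂ = 360° × 8/29.5 = 97.6°, f₂ = (1 − cos θ₂)/2 = 0.566.
Change = f₂ − f₁ = +0.522 → +52 percentage points.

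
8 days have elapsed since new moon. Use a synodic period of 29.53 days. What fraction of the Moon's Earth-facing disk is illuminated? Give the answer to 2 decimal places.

0.57

Elongation θ = 360° × 8/29.53 ≈ 97.5°.
With cos θ = (-0.131), the lit fraction is (1 − (-0.131))/2 ≈ 0.566.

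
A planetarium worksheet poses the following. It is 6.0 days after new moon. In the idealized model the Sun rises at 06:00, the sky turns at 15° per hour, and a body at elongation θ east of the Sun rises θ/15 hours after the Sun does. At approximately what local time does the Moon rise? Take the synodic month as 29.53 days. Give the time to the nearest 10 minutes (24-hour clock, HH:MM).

Elongation θ = 360° × 6.0/29.53 ≈ 73.1°.
At 15° of sky rotation per hour, 73.1° corresponds to a 4.88 h lag.
06:00 + 4.876 h ≈ 10:53 → 10:50 to the nearest ten minutes.

10:50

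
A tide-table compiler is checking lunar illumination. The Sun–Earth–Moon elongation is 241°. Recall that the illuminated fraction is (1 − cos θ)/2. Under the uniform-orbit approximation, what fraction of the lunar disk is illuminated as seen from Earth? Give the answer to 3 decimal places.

0.742

cos 241° = (-0.485), so f = (1 − (-0.485))/2 = 0.742.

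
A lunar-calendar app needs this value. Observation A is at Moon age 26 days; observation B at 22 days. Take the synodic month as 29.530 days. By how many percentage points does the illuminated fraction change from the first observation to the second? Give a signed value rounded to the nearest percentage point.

First observation: θ = 360°·26/29.530 = 317.0°, so f = 0.135.
Second observation: θ = 268.2°, f = 0.516.
Δf = 0.516 − 0.135 = +0.381, i.e. +38 pp.

+38 pp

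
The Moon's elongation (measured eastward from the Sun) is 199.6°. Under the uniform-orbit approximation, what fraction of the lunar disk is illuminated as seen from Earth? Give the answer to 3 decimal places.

0.971

cos 199.6° = (-0.942), so f = (1 − (-0.942))/2 = 0.971.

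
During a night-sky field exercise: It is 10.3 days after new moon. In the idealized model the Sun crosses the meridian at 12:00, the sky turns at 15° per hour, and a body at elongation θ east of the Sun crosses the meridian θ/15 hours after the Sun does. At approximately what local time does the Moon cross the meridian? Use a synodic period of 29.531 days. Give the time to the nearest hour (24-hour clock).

20:00

Phase angle: θ = 360°·(10.3 d)/(29.531 d) = 125.6°.
The Moon trails the Sun by θ/15 = 125.6/15 ≈ 8.37 hours.
12:00 + 8.37 h ≈ 20:22 → 20:00 to the nearest hour.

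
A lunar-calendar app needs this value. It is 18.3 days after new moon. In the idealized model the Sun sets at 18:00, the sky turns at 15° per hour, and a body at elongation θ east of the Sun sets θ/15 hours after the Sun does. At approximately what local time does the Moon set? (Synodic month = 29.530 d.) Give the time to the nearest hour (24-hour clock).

The Moon has covered 18.3/29.530 of its cycle, so θ ≈ 360° × 18.3/29.530 = 223.1°.
The Moon trails the Sun by θ/15 = 223.1/15 ≈ 14.87 hours.
18:00 + 14.87 h ≈ 08:52 → 09:00 to the nearest hour.

09:00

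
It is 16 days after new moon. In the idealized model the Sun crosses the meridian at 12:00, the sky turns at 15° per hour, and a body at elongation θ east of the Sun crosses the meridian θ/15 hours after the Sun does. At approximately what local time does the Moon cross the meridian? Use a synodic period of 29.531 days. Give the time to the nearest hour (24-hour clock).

01:00

The Moon has covered 16/29.531 of its cycle, so θ ≈ 360° × 16/29.531 = 195.0°.
Delay after the Sun = 195.0° / (15°/h) ≈ 13.00 h.
12:00 + 13.00 h ≈ 01:00 → 01:00 to the nearest hour.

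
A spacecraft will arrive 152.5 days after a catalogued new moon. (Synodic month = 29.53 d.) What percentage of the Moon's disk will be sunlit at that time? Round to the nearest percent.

152.5/29.53 = 5.164 lunations, so 5 complete cycles and 4.85 d into the next.
Elongation θ = 360° × 4.85/29.53 ≈ 59.1°.
cos 59.1° = 0.513, so f = (1 − 0.513)/2 = 0.243, so 24%.

24%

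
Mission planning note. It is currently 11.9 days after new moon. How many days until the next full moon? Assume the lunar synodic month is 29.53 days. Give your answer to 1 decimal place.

Full moon occurs at elongation 180°, i.e. at age 29.53 × 180/360 = 14.765 d.
That is 14.765 − 11.9 = 2.865 days ahead.

2.9 days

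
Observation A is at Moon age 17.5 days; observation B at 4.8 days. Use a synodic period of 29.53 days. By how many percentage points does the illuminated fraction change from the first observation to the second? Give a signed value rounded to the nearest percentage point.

-68 percentage points

θ₁ = 360° × 17.5/29.53 = 213.3°, f₁ = (1 − cos θ₁)/2 = 0.918.
θ₂ = 360° × 4.8/29.53 = 58.5°, f₂ = (1 − cos θ₂)/2 = 0.239.
Change = f₂ − f₁ = -0.679 → -68 percentage points.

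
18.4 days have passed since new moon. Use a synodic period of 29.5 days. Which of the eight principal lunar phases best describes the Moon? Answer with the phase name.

θ ≈ 360° × 18.4/29.5 = 225°, which falls in the waning gibbous sector.

waning gibbous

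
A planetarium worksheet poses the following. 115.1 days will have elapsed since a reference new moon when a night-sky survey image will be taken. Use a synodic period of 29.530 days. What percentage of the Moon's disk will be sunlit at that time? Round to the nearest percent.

115.1 d spans 3 complete synodic months (3 × 29.530 = 88.59 d) plus 26.51 d.
Elongation θ = 360° × 26.51/29.530 ≈ 323.2°.
cos 323.2° = 0.801, so f = (1 − 0.801)/2 = 0.100, so 10%.

10%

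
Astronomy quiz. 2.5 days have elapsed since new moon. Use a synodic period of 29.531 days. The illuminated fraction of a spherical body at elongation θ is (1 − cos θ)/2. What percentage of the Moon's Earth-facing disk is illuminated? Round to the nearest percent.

7%

The Moon has covered 2.5/29.531 of its cycle, so θ ≈ 360° × 2.5/29.531 = 30.5°.
Illuminated fraction = (1 − cos 30.5°)/2 = (1 − 0.862)/2 ≈ 0.069, so 7%.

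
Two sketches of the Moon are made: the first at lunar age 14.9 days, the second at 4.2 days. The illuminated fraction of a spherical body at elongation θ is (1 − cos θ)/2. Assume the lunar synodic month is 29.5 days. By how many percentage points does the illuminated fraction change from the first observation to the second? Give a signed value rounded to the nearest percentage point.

-81 percentage points

θ₁ = 360° × 14.9/29.5 = 181.8°, f₁ = (1 − cos θ₁)/2 = 1.000.
θ₂ = 360° × 4.2/29.5 = 51.3°, f₂ = (1 − cos θ₂)/2 = 0.187.
Change = f₂ − f₁ = -0.813 → -81 percentage points.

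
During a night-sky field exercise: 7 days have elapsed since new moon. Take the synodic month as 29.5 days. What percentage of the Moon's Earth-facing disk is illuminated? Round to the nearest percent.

Phase angle: θ = 360°·(7 d)/(29.5 d) = 85.4°.
Illuminated fraction = (1 − cos 85.4°)/2 = (1 − 0.080)/2 ≈ 0.460, so 46%.

46%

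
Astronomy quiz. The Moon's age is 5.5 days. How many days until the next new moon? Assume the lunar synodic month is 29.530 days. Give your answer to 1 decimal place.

24.0 days

One full lunation from the last new moon is 29.530 d; remaining = 29.530 − 5.5 = 24.030 d.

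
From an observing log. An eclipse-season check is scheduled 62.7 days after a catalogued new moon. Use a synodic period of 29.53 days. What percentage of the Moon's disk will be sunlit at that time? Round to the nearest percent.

14%

62.7 d spans 2 complete synodic months (2 × 29.53 = 59.06 d) plus 3.64 d.
Elongation θ = 360° × 3.64/29.53 ≈ 44.4°.
Illuminated fraction = (1 − cos 44.4°)/2 = (1 − 0.715)/2 ≈ 0.143, so 14%.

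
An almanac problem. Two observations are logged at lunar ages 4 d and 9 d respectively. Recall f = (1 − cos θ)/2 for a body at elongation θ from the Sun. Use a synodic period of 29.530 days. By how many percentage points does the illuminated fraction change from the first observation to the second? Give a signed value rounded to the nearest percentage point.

First observation: θ = 360°·4/29.530 = 48.8°, so f = 0.170.
Second observation: θ = 109.7°, f = 0.669.
Δf = 0.669 − 0.170 = +0.498, i.e. +50 pp.

+50 pp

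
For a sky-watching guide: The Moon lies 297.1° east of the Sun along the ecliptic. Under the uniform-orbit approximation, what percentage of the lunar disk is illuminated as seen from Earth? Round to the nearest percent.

27%

f = (1 − cos 297.1°)/2 = (1 − 0.456)/2 ≈ 0.272, i.e. 27%.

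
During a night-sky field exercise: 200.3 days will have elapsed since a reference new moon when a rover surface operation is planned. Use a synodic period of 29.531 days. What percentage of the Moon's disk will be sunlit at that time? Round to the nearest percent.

200.3/29.531 = 6.783 lunations, so 6 complete cycles and 23.11 d into the next.
Phase angle: θ = 360°·(23.11 d)/(29.531 d) = 281.8°.
With cos θ = 0.204, the lit fraction is (1 − 0.204)/2 ≈ 0.398, so 40%.

40%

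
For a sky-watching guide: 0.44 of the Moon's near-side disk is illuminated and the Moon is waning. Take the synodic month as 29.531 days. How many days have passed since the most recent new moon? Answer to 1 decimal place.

cos θ = 1 − 2f = 0.120, giving a principal value of 83.1°.
Waning ⇒ past full, so θ = 360° − 83.1° = 276.9°.
At 360°/29.531 d per day, 276.9° corresponds to 22.71 days.

22.7 days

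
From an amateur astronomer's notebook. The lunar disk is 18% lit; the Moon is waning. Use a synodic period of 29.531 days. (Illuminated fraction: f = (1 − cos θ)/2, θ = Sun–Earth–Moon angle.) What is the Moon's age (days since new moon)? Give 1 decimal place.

25.4 days

Invert f = (1 − cos θ)/2 to get cos θ = 1 − 2(0.18) = 0.640, hence θ₀ = arccos 0.640 = 50.2°.
Waning ⇒ past full, so θ = 360° − 50.2° = 309.8°.
At 360°/29.531 d per day, 309.8° corresponds to 25.41 days.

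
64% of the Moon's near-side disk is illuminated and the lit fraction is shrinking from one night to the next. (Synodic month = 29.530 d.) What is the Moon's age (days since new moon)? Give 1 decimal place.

20.8 days

From f = (1 − cos θ)/2: cos θ = 1 − 2×0.64 = -0.280; arccos → 106.3°.
Waning ⇒ past full, so θ = 360° − 106.3° = 253.7°.
At 360°/29.530 d per day, 253.7° corresponds to 20.81 days.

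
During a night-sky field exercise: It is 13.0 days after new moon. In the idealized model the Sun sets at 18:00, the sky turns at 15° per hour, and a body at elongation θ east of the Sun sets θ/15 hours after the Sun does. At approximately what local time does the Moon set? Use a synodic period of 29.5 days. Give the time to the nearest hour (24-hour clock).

05:00

The Moon has covered 13.0/29.5 of its cycle, so θ ≈ 360° × 13.0/29.5 = 158.6°.
At 15° of sky rotation per hour, 158.6° corresponds to a 10.58 h lag.
18:00 + 10.58 h ≈ 04:35 → 05:00 to the nearest hour.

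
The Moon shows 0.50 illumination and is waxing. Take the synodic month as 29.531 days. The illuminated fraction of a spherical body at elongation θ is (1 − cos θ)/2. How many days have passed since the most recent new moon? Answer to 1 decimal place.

7.4 days

From f = (1 − cos θ)/2: cos θ = 1 − 2×0.50 = 0.000; arccos → 90.0°.
The Moon is waxing (0°–180°), so θ = 90.0° directly.
At 360°/29.531 d per day, 90.0° corresponds to 7.38 days.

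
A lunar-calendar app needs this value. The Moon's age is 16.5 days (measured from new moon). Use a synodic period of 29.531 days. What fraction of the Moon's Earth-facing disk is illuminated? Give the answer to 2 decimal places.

0.97

The Moon has covered 16.5/29.531 of its cycle, so θ ≈ 360° × 16.5/29.531 = 201.1°.
cos 201.1° = (-0.933), so f = (1 − (-0.933))/2 = 0.966.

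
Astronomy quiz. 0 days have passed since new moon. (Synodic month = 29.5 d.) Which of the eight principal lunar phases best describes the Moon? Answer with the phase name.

At 0/29.5 of the cycle, θ ≈ 0° — the new moon range.

new moon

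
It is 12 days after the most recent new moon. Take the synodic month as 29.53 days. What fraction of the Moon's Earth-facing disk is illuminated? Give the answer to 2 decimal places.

Phase angle: θ = 360°·(12 d)/(29.53 d) = 146.3°.
With cos θ = (-0.832), the lit fraction is (1 − (-0.832))/2 ≈ 0.916.

0.92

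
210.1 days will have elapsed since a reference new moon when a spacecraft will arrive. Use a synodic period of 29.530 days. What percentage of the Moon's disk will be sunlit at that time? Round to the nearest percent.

Reduce mod P: 210.1 − 7×29.530 = 3.39 d into the current lunation.
Elongation θ = 360° × 3.39/29.530 ≈ 41.3°.
Illuminated fraction = (1 − cos 41.3°)/2 = (1 − 0.751)/2 ≈ 0.125, so 12%.

12%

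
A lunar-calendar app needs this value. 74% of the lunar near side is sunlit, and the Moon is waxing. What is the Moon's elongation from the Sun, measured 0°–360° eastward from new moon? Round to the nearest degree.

119°

From f = (1 − cos θ)/2: cos θ = 1 − 2×0.74 = -0.480; arccos → 118.7°.
The Moon is waxing (0°–180°), so θ = 118.7° directly.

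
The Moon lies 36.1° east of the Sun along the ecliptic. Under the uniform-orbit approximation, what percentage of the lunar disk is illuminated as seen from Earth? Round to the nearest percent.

10%

cos 36.1° = 0.808, so f = (1 − 0.808)/2 = 0.096, i.e. 10%.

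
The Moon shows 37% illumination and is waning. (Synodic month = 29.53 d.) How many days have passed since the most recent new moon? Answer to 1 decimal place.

23.4 days

From f = (1 − cos θ)/2: cos θ = 1 − 2×0.37 = 0.260; arccos → 74.9°.
A waning Moon lies in 180°–360°, so θ = 360° − 74.9° = 285.1°.
At 360°/29.53 d per day, 285.1° corresponds to 23.38 days.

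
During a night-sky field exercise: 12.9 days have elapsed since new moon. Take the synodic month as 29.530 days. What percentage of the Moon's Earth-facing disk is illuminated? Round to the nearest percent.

96%

Elongation θ = 360° × 12.9/29.530 ≈ 157.3°.
Illuminated fraction = (1 − cos 157.3°)/2 = (1 − (-0.922))/2 ≈ 0.961, so 96%.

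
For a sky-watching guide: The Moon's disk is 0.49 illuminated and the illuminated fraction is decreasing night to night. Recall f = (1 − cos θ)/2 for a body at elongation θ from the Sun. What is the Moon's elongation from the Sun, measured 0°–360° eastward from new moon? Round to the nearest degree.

cos θ = 1 − 2f = 0.020, giving a principal value of 88.9°.
Waning ⇒ past full, so θ = 360° − 88.9° = 271.1°.

271°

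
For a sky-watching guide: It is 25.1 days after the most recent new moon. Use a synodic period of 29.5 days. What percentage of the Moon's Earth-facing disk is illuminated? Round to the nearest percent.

The Moon has covered 25.1/29.5 of its cycle, so θ ≈ 360° × 25.1/29.5 = 306.3°.
With cos θ = 0.592, the lit fraction is (1 − 0.592)/2 ≈ 0.204, so 20%.

20%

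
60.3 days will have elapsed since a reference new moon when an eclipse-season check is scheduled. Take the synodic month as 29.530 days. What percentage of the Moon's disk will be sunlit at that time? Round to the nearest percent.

2%

60.3 d spans 2 complete synodic months (2 × 29.530 = 59.06 d) plus 1.24 d.
Elongation θ = 360° × 1.24/29.530 ≈ 15.1°.
With cos θ = 0.965, the lit fraction is (1 − 0.965)/2 ≈ 0.017, so 2%.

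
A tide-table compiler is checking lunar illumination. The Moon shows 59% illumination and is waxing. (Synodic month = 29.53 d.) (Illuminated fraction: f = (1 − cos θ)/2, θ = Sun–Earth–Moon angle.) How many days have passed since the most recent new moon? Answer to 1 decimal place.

8.2 days

From f = (1 − cos θ)/2: cos θ = 1 − 2×0.59 = -0.180; arccos → 100.4°.
Waxing ⇒ before full, so θ = 100.4°.
Age = 29.53 × 100.4°/360° ≈ 8.23 days.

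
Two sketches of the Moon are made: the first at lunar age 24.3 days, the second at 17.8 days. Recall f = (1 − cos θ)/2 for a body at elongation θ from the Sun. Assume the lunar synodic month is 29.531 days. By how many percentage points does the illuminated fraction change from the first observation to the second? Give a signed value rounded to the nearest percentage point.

θ₁ = 360° × 24.3/29.531 = 296.2°, f₁ = (1 − cos θ₁)/2 = 0.279.
θ₂ = 360° × 17.8/29.531 = 217.0°, f₂ = (1 − cos θ₂)/2 = 0.899.
Change = f₂ − f₁ = +0.620 → +62 percentage points.

+62 pp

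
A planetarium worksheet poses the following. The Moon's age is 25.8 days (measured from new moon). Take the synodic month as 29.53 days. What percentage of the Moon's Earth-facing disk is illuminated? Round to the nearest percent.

15%

Elongation θ = 360° × 25.8/29.53 ≈ 314.5°.
With cos θ = 0.701, the lit fraction is (1 − 0.701)/2 ≈ 0.149, so 15%.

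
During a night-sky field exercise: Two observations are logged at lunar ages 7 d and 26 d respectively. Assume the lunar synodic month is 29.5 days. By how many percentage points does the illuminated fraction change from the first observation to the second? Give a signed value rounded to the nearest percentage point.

-33 pp

First observation: θ = 360°·7/29.5 = 85.4°, so f = 0.460.
Second observation: θ = 317.3°, f = 0.133.
Δf = 0.133 − 0.460 = -0.327, i.e. -33 pp.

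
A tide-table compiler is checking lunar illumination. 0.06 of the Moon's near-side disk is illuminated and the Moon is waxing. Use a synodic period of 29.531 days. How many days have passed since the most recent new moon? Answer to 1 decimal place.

2.3 days

Invert f = (1 − cos θ)/2 to get cos θ = 1 − 2(0.06) = 0.880, hence θ₀ = arccos 0.880 = 28.4°.
Before full moon the principal value applies: θ = 28.4°.
That fraction of the synodic month is 28.4/360 × 29.531 d ≈ 2.33 d.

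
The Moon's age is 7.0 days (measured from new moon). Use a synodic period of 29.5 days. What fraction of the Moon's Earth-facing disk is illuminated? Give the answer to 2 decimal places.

0.46

Elongation θ = 360° × 7.0/29.5 ≈ 85.4°.
With cos θ = 0.080, the lit fraction is (1 − 0.080)/2 ≈ 0.460.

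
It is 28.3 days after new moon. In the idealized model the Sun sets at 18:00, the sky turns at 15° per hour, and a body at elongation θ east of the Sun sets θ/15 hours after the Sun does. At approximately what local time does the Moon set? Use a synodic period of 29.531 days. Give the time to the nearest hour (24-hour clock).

17:00

The Moon has covered 28.3/29.531 of its cycle, so θ ≈ 360° × 28.3/29.531 = 345.0°.
The Moon trails the Sun by θ/15 = 345.0/15 ≈ 23.00 hours.
18:00 + 23.00 h ≈ 17:00 → 17:00 to the nearest hour.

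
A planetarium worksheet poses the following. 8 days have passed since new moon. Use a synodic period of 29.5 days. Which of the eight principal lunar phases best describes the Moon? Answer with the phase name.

θ ≈ 360° × 8/29.5 = 98°, which falls in the first quarter sector.

first quarter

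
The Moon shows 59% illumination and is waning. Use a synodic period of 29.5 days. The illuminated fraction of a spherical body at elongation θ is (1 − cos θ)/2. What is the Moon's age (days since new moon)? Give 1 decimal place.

cos θ = 1 − 2f = -0.180, giving a principal value of 100.4°.
Waning ⇒ past full, so θ = 360° − 100.4° = 259.6°.
Age = 29.5 × 259.6°/360° ≈ 21.28 days.

21.3 days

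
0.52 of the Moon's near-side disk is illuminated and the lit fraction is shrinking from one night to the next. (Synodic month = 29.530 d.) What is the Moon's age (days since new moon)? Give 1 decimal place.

22.0 days

From f = (1 − cos θ)/2: cos θ = 1 − 2×0.52 = -0.040; arccos → 92.3°.
A waning Moon lies in 180°–360°, so θ = 360° − 92.3° = 267.7°.
Age = 29.530 × 267.7°/360° ≈ 21.96 days.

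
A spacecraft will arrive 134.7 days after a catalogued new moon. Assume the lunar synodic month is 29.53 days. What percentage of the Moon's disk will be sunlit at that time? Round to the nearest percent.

134.7 d spans 4 complete synodic months (4 × 29.53 = 118.12 d) plus 16.58 d.
The Moon has covered 16.58/29.53 of its cycle, so θ ≈ 360° × 16.58/29.53 = 202.1°.
Illuminated fraction = (1 − cos 202.1°)/2 = (1 − (-0.926))/2 ≈ 0.963, so 96%.

96%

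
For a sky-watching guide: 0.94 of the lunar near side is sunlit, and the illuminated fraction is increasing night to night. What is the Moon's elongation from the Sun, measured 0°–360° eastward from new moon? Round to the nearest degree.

152°

From f = (1 − cos θ)/2: cos θ = 1 − 2×0.94 = -0.880; arccos → 151.6°.
Before full moon the principal value applies: θ = 151.6°.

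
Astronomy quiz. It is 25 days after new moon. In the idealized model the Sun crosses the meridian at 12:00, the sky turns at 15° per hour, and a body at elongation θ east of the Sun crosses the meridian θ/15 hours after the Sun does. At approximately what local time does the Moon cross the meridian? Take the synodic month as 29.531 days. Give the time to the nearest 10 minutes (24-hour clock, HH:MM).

08:20

Elongation θ = 360° × 25/29.531 ≈ 304.8°.
Delay after the Sun = 304.8° / (15°/h) ≈ 20.32 h.
12:00 + 20.318 h ≈ 08:19 → 08:20 to the nearest ten minutes.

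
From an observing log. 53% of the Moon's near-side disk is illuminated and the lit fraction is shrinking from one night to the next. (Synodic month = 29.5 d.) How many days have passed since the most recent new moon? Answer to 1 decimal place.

cos θ = 1 − 2f = -0.060, giving a principal value of 93.4°.
A waning Moon lies in 180°–360°, so θ = 360° − 93.4° = 266.6°.
Age = 29.5 × 266.6°/360° ≈ 21.84 days.

21.8 days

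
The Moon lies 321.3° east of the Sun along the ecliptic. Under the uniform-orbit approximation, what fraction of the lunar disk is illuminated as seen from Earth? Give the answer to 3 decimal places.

0.110

f = (1 − cos 321.3°)/2 = (1 − 0.780)/2 ≈ 0.110.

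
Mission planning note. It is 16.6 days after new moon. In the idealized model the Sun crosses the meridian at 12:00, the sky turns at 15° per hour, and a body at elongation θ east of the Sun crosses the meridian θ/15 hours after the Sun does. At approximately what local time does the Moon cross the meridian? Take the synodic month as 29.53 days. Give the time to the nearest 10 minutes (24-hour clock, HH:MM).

The Moon has covered 16.6/29.53 of its cycle, so θ ≈ 360° × 16.6/29.53 = 202.4°.
Delay after the Sun = 202.4° / (15°/h) ≈ 13.49 h.
12:00 + 13.491 h ≈ 01:29 → 01:30 to the nearest ten minutes.

01:30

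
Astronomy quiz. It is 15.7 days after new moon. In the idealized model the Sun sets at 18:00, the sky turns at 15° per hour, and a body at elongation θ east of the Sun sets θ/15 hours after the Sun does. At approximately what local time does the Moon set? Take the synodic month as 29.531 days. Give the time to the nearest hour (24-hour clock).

Elongation θ = 360° × 15.7/29.531 ≈ 191.4°.
The Moon trails the Sun by θ/15 = 191.4/15 ≈ 12.76 hours.
18:00 + 12.76 h ≈ 06:46 → 07:00 to the nearest hour.

07:00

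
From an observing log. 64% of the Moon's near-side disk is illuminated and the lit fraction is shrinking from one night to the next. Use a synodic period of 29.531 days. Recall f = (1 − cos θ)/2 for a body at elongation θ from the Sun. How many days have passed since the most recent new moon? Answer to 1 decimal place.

20.8 days

cos θ = 1 − 2f = -0.280, giving a principal value of 106.3°.
A waning Moon lies in 180°–360°, so θ = 360° − 106.3° = 253.7°.
At 360°/29.531 d per day, 253.7° corresponds to 20.81 days.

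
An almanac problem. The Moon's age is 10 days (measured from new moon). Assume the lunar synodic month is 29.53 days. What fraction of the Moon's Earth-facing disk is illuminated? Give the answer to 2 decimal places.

0.76

The Moon has covered 10/29.53 of its cycle, so θ ≈ 360° × 10/29.53 = 121.9°.
cos 121.9° = (-0.529), so f = (1 − (-0.529))/2 = 0.764.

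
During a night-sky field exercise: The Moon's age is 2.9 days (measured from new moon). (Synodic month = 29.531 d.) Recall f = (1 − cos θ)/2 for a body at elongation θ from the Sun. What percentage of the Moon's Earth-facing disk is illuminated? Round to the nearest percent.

Elongation θ = 360° × 2.9/29.531 ≈ 35.4°.
Illuminated fraction = (1 − cos 35.4°)/2 = (1 − 0.816)/2 ≈ 0.092, so 9%.

9%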